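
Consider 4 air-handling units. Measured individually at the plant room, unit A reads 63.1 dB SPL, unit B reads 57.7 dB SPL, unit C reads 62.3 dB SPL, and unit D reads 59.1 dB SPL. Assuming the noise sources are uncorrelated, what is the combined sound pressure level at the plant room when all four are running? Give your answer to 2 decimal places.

67.11 dB SPL

Incoherent sources sum as intensities:
L_total = 10·log₁₀(10^(63.1/10) + 10^(57.7/10) + 10^(62.3/10) + 10^(59.1/10)) = 10·log₁₀(5142000) = 67.11 dB SPL.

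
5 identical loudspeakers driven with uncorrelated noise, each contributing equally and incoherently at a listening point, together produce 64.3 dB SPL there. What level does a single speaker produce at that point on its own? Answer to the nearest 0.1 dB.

5 equal incoherent sources add 10·log₁₀(5) = 6.99 dB over one source.
L_one = 64.3 − 6.99 = 57.3 dB SPL.

57.3 dB SPL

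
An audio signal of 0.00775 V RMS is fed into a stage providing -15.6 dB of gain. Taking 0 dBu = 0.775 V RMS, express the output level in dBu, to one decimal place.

Input level: 20·log₁₀(0.00775/0.775) = -40.00 dBu.
Output: -40.00 − 15.6 = -55.6 dBu.

-55.6 dBu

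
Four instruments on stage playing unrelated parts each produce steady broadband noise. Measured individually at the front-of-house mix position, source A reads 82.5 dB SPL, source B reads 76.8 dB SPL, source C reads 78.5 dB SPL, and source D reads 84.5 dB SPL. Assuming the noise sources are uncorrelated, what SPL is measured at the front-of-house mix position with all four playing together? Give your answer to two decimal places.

87.62 dB SPL

Incoherent sources sum as intensities:
L_total = 10·log₁₀(10^(82.5/10) + 10^(76.8/10) + 10^(78.5/10) + 10^(84.5/10)) = 10·log₁₀(578300000) = 87.62 dB SPL.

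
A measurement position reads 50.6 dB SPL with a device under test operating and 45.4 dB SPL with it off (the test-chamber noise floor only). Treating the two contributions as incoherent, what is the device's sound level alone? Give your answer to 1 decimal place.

Remove the background by subtracting linear intensities:
L_src = 10·log₁₀(10^(50.6/10) − 10^(45.4/10)) = 10·log₁₀(80140) = 49.0 dB SPL.

49.0 dB SPL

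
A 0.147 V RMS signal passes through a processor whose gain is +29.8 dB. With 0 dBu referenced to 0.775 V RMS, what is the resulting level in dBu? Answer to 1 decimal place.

Input level: 20·log₁₀(0.147/0.775) = -14.44 dBu.
Output: -14.44 + 29.8 = +15.4 dBu.

+15.4 dBu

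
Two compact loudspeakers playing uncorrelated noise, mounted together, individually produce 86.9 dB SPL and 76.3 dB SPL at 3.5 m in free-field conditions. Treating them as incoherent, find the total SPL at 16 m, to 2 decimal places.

Combined at 3.5 m: 10·log₁₀(10^(86.9/10)+10^(76.3/10)) = 87.263 dB SPL.
Then apply −20·log₁₀(16/3.5) = -13.201 dB → 74.06 dB SPL.

74.06 dB SPL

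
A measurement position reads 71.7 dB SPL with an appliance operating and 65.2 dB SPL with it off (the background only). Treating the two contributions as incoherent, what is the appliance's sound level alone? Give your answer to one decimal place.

70.6 dB SPL

Subtract intensities: L_src = 10·log₁₀(10^(L_total/10) − 10^(L_bg/10)).
L_src = 10·log₁₀(10^(71.7/10) − 10^(65.2/10)) = 10·log₁₀(11480000) = 70.6 dB SPL.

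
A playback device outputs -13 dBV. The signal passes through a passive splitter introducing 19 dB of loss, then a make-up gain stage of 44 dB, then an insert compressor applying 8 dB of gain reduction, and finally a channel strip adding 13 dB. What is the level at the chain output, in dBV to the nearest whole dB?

Gain stages sum in dB:
-13 − 19 + 44 − 8 + 13 = +17 dBV.

+17 dBV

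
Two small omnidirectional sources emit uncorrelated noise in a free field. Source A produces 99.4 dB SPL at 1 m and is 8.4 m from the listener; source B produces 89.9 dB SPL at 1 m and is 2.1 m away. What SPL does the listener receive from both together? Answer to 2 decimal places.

At the listener: L_A = 99.4 − 20·log₁₀(8.4) = 80.914 dB; L_B = 89.9 − 20·log₁₀(2.1) = 83.456 dB.
Combined: 10·log₁₀(10^(80.914/10)+10^(83.456/10)) = 85.38 dB SPL.

85.38 dB SPL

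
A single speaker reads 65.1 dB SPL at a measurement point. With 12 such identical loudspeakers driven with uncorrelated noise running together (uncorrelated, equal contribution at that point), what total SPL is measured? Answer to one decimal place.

75.9 dB SPL

12 equal incoherent sources raise the level by 10·log₁₀(12) = 10.79 dB.
L_total = 65.1 + 10.79 = 75.9 dB SPL.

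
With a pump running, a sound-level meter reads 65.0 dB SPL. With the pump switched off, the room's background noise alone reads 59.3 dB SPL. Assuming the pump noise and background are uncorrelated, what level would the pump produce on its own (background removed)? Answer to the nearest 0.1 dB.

Remove the background by subtracting linear intensities:
L_src = 10·log₁₀(10^(65.0/10) − 10^(59.3/10)) = 10·log₁₀(2311000) = 63.6 dB SPL.

63.6 dB SPL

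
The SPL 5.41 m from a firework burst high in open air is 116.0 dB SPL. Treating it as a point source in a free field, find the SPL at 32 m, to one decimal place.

For a point source in a free field, ΔL = −20·log₁₀(d₂/d₁).
ΔL = −20·log₁₀(32/5.41) = -15.44 dB, so L₂ = 116.0 + (-15.44) = 100.6 dB SPL.

100.6 dB SPL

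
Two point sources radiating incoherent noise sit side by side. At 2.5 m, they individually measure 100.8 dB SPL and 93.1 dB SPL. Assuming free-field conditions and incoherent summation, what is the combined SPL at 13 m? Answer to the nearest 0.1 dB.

Combined at 2.5 m: 10·log₁₀(10^(100.8/10)+10^(93.1/10)) = 101.48 dB SPL.
Then apply −20·log₁₀(13/2.5) = -14.32 dB → 87.2 dB SPL.

87.2 dB SPL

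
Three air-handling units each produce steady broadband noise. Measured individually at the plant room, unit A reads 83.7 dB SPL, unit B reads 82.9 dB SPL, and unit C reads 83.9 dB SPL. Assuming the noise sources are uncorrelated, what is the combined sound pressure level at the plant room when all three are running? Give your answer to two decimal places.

88.29 dB SPL

Uncorrelated sources add in intensity (power), not in dB.
L_total = 10·log₁₀(10^(83.7/10) + 10^(82.9/10) + 10^(83.9/10)) = 10·log₁₀(674900000) = 88.29 dB SPL.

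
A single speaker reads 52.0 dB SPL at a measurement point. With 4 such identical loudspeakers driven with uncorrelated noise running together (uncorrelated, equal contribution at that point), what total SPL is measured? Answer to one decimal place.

4 equal incoherent sources raise the level by 10·log₁₀(4) = 6.02 dB.
L_total = 52.0 + 6.02 = 58.0 dB SPL.

58.0 dB SPL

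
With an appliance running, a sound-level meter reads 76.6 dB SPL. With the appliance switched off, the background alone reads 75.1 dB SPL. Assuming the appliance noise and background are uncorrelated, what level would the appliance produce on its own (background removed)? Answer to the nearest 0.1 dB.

71.3 dB SPL

Remove the background by subtracting linear intensities:
L_src = 10·log₁₀(10^(76.6/10) − 10^(75.1/10)) = 10·log₁₀(13350000) = 71.3 dB SPL.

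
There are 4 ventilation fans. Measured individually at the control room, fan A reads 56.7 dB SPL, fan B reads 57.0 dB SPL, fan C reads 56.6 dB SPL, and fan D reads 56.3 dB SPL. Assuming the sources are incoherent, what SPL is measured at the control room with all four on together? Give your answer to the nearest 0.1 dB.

62.7 dB SPL

Incoherent sources sum as intensities:
L_total = 10·log₁₀(10^(56.7/10) + 10^(57.0/10) + 10^(56.6/10) + 10^(56.3/10)) = 10·log₁₀(1853000) = 62.7 dB SPL.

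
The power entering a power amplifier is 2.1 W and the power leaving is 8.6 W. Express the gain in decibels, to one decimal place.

Power ratio → dB uses the 10·log₁₀ form:
10·log₁₀(8.6/2.1) = 10·log₁₀(4.095) = 6.1 dB.

6.1 dB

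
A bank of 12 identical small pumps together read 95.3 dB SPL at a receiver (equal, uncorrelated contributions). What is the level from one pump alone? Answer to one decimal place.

12 equal incoherent sources add 10·log₁₀(12) = 10.79 dB over one source.
L_one = 95.3 − 10.79 = 84.5 dB SPL.

84.5 dB SPL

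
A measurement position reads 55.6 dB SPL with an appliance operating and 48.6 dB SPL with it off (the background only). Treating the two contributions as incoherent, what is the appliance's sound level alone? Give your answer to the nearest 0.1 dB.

Background correction is a power subtraction:
L_src = 10·log₁₀(10^(55.6/10) − 10^(48.6/10)) = 10·log₁₀(290600) = 54.6 dB SPL.

54.6 dB SPL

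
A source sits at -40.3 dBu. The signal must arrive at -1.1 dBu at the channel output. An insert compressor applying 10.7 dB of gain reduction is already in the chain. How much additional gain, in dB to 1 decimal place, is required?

49.9 dB

The required make-up gain is the shortfall in the dB sum.
G = -1.1 − (-40.3) + 10.7 = 49.9 dB.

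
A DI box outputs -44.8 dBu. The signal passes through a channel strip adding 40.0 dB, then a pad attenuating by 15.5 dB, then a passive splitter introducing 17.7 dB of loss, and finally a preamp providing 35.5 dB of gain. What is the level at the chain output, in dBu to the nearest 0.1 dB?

-2.5 dBu

Gain stages sum in dB:
-44.8 + 40.0 − 15.5 − 17.7 + 35.5 = -2.5 dBu.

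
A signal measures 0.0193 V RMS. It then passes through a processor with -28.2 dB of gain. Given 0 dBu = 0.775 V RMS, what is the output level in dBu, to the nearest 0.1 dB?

-60.3 dBu

Input level: 20·log₁₀(0.0193/0.775) = -32.07 dBu.
Output: -32.07 − 28.2 = -60.3 dBu.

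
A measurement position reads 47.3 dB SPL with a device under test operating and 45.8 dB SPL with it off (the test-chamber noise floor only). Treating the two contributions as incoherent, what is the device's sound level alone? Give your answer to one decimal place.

42.0 dB SPL

Background correction is a power subtraction:
L_src = 10·log₁₀(10^(47.3/10) − 10^(45.8/10)) = 10·log₁₀(15680) = 42.0 dB SPL.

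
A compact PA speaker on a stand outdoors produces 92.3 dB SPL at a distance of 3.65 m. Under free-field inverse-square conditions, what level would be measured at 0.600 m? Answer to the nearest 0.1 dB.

108.0 dB SPL

For a point source in a free field, ΔL = −20·log₁₀(d₂/d₁).
ΔL = −20·log₁₀(0.600/3.65) = 15.68 dB, so L₂ = 92.3 + (15.68) = 108.0 dB SPL.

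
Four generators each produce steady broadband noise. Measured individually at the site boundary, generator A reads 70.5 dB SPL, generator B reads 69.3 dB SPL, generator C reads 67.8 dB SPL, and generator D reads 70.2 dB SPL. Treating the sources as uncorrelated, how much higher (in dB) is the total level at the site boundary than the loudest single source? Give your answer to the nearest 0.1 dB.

5.1 dB

Incoherent sources sum as intensities:
L_total = 10·log₁₀(10^(70.5/10) + 10^(69.3/10) + 10^(67.8/10) + 10^(70.2/10)) = 75.59 dB SPL.
Excess over the loudest (70.5 dB): 75.59 − 70.5 = 5.1 dB.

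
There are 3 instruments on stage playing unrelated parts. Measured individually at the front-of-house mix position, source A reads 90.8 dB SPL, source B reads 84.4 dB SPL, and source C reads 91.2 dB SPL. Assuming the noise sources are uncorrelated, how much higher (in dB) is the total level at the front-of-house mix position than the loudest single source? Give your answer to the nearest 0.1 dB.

3.3 dB

Add the sources as powers (linear), then convert back to dB:
L_total = 10·log₁₀(10^(90.8/10) + 10^(84.4/10) + 10^(91.2/10)) = 94.47 dB SPL.
Excess over the loudest (91.2 dB): 94.47 − 91.2 = 3.3 dB.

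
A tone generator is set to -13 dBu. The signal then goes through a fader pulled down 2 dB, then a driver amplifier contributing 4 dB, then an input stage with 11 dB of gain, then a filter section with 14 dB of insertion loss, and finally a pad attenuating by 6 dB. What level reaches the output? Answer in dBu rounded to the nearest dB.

Cascaded gains and losses add directly in dB.
-13 − 2 + 4 + 11 − 14 − 6 = -20 dBu.

-20 dBu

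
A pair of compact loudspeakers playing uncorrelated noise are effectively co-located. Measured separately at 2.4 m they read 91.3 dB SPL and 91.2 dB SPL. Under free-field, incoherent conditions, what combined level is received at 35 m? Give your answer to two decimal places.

70.98 dB SPL

Combined at 2.4 m: 10·log₁₀(10^(91.3/10)+10^(91.2/10)) = 94.261 dB SPL.
Then apply −20·log₁₀(35/2.4) = -23.277 dB → 70.98 dB SPL.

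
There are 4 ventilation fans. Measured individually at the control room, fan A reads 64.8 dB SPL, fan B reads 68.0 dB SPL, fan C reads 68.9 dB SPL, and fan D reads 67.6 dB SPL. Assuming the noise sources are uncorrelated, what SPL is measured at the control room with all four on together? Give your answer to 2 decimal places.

Add the sources as powers (linear), then convert back to dB:
L_total = 10·log₁₀(10^(64.8/10) + 10^(68.0/10) + 10^(68.9/10) + 10^(67.6/10)) = 10·log₁₀(22850000) = 73.59 dB SPL.

73.59 dB SPL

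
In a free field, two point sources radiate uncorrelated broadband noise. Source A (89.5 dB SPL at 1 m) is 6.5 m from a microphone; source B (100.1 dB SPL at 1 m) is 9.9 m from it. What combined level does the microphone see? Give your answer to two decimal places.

At the listener: L_A = 89.5 − 20·log₁₀(6.5) = 73.242 dB; L_B = 100.1 − 20·log₁₀(9.9) = 80.187 dB.
Combined: 10·log₁₀(10^(73.242/10)+10^(80.187/10)) = 80.99 dB SPL.

80.99 dB SPL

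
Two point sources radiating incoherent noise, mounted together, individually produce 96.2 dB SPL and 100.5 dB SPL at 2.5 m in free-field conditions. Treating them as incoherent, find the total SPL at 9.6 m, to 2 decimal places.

90.19 dB SPL

Combined at 2.5 m: 10·log₁₀(10^(96.2/10)+10^(100.5/10)) = 101.872 dB SPL.
Then apply −20·log₁₀(9.6/2.5) = -11.687 dB → 90.19 dB SPL.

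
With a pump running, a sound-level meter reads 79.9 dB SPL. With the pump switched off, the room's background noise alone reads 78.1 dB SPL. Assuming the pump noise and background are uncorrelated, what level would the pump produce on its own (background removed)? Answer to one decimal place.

75.2 dB SPL

Background correction is a power subtraction:
L_src = 10·log₁₀(10^(79.9/10) − 10^(78.1/10)) = 10·log₁₀(33160000) = 75.2 dB SPL.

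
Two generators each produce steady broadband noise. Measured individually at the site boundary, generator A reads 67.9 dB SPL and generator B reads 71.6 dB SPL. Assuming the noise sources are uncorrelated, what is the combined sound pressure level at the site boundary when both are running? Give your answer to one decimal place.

Add the sources as powers (linear), then convert back to dB:
L_total = 10·log₁₀(10^(67.9/10) + 10^(71.6/10)) = 10·log₁₀(20620000) = 73.1 dB SPL.

73.1 dB SPL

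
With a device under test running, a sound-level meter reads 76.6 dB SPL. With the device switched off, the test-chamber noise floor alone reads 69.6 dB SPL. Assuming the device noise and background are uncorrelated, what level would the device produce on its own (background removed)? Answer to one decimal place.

75.6 dB SPL

Subtract intensities: L_src = 10·log₁₀(10^(L_total/10) − 10^(L_bg/10)).
L_src = 10·log₁₀(10^(76.6/10) − 10^(69.6/10)) = 10·log₁₀(36590000) = 75.6 dB SPL.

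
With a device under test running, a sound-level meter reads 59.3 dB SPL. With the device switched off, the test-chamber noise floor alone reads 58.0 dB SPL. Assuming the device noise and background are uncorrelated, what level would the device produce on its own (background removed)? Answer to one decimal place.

Background correction is a power subtraction:
L_src = 10·log₁₀(10^(59.3/10) − 10^(58.0/10)) = 10·log₁₀(220200) = 53.4 dB SPL.

53.4 dB SPL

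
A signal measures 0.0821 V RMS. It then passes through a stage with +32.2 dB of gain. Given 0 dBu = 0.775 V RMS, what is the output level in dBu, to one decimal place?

+12.7 dBu

Input level: 20·log₁₀(0.0821/0.775) = -19.50 dBu.
Output: -19.50 + 32.2 = +12.7 dBu.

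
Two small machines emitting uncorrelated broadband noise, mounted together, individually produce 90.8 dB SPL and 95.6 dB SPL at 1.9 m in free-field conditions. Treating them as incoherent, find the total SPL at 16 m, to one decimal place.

78.3 dB SPL

Combined at 1.9 m: 10·log₁₀(10^(90.8/10)+10^(95.6/10)) = 96.84 dB SPL.
Then apply −20·log₁₀(16/1.9) = -18.51 dB → 78.3 dB SPL.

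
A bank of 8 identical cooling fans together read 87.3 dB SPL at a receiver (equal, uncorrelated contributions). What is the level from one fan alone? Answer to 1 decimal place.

8 equal incoherent sources add 10·log₁₀(8) = 9.03 dB over one source.
L_one = 87.3 − 9.03 = 78.3 dB SPL.

78.3 dB SPL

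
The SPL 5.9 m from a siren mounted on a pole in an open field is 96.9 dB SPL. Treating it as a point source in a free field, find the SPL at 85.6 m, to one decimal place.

For a point source in a free field, ΔL = −20·log₁₀(d₂/d₁).
ΔL = −20·log₁₀(85.6/5.9) = -23.23 dB, so L₂ = 96.9 + (-23.23) = 73.7 dB SPL.

73.7 dB SPL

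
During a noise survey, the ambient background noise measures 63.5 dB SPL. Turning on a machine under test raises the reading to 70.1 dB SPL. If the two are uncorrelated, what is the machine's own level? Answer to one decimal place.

69.0 dB SPL

Subtract intensities: L_src = 10·log₁₀(10^(L_total/10) − 10^(L_bg/10)).
L_src = 10·log₁₀(10^(70.1/10) − 10^(63.5/10)) = 10·log₁₀(7994000) = 69.0 dB SPL.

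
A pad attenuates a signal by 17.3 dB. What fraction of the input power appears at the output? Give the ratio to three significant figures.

Power ratio = 10^(dB/10).
10^(-17.3/10) = 10^(-1.730) = 0.0186.

0.0186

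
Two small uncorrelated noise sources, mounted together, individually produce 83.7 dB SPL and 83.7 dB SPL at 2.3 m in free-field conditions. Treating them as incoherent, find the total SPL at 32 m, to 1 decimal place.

Combined at 2.3 m: 10·log₁₀(10^(83.7/10)+10^(83.7/10)) = 86.71 dB SPL.
Then apply −20·log₁₀(32/2.3) = -22.87 dB → 63.8 dB SPL.

63.8 dB SPL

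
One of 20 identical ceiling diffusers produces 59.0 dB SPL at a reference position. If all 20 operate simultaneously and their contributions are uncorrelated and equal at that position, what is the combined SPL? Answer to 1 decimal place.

20 equal incoherent sources raise the level by 10·log₁₀(20) = 13.01 dB.
L_total = 59.0 + 13.01 = 72.0 dB SPL.

72.0 dB SPL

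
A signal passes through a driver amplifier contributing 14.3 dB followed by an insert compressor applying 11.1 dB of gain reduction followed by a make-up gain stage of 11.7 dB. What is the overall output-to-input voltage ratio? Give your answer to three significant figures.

Net gain = 14.3 + (−11.1) + 11.7 = 14.9 dB.
Voltage ratio = 10^(14.9/20) = 5.56.

5.56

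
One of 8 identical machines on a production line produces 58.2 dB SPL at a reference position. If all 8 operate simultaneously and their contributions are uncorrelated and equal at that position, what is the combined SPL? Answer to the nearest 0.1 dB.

67.2 dB SPL

8 equal incoherent sources raise the level by 10·log₁₀(8) = 9.03 dB.
L_total = 58.2 + 9.03 = 67.2 dB SPL.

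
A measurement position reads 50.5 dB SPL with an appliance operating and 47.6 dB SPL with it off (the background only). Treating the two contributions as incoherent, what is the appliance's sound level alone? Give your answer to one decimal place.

47.4 dB SPL

Subtract intensities: L_src = 10·log₁₀(10^(L_total/10) − 10^(L_bg/10)).
L_src = 10·log₁₀(10^(50.5/10) − 10^(47.6/10)) = 10·log₁₀(54660) = 47.4 dB SPL.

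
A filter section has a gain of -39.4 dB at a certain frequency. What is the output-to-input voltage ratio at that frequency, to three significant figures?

0.0107

Voltage ratio = 10^(dB/20).
10^(-39.4/20) = 10^(-1.970) = 0.0107.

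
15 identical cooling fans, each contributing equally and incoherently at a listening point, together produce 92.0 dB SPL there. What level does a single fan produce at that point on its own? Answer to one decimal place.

15 equal incoherent sources add 10·log₁₀(15) = 11.76 dB over one source.
L_one = 92.0 − 11.76 = 80.2 dB SPL.

80.2 dB SPL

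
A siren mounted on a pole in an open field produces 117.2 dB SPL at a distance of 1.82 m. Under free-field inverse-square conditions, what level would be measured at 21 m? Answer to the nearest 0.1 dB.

For a point source in a free field, ΔL = −20·log₁₀(d₂/d₁).
ΔL = −20·log₁₀(21/1.82) = -21.24 dB, so L₂ = 117.2 + (-21.24) = 96.0 dB SPL.

96.0 dB SPL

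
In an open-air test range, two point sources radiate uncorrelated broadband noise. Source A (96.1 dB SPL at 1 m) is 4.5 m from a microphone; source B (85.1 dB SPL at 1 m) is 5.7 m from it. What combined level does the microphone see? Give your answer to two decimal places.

At the listener: L_A = 96.1 − 20·log₁₀(4.5) = 83.036 dB; L_B = 85.1 − 20·log₁₀(5.7) = 69.983 dB.
Combined: 10·log₁₀(10^(83.036/10)+10^(69.983/10)) = 83.25 dB SPL.

83.25 dB SPL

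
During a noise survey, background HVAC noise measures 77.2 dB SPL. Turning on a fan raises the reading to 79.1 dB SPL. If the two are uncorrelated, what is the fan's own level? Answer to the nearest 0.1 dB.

74.6 dB SPL

Subtract intensities: L_src = 10·log₁₀(10^(L_total/10) − 10^(L_bg/10)).
L_src = 10·log₁₀(10^(79.1/10) − 10^(77.2/10)) = 10·log₁₀(28800000) = 74.6 dB SPL.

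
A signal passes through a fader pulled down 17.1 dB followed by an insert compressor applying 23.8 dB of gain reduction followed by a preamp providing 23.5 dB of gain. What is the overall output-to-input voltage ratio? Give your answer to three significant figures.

0.135

Net gain = (−17.1) + (−23.8) + 23.5 = -17.4 dB.
Voltage ratio = 10^(-17.4/20) = 0.135.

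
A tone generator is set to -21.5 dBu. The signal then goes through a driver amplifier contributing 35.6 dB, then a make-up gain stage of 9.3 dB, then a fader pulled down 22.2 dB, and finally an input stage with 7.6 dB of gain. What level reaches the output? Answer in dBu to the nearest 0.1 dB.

Cascaded gains and losses add directly in dB.
-21.5 + 35.6 + 9.3 − 22.2 + 7.6 = +8.8 dBu.

+8.8 dBu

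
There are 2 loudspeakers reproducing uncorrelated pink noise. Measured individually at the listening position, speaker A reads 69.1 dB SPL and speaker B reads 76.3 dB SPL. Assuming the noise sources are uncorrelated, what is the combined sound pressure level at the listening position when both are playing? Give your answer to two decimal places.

Incoherent sources sum as intensities:
L_total = 10·log₁₀(10^(69.1/10) + 10^(76.3/10)) = 10·log₁₀(50790000) = 77.06 dB SPL.

77.06 dB SPL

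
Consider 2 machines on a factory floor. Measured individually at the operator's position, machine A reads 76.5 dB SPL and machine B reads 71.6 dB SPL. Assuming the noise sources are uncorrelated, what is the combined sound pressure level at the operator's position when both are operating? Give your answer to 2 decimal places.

77.72 dB SPL

Incoherent sources sum as intensities:
L_total = 10·log₁₀(10^(76.5/10) + 10^(71.6/10)) = 10·log₁₀(59120000) = 77.72 dB SPL.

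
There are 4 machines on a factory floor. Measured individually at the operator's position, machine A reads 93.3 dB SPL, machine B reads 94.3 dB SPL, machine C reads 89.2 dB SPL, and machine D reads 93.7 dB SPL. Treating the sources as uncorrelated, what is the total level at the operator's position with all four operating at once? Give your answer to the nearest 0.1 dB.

Uncorrelated sources add in intensity (power), not in dB.
L_total = 10·log₁₀(10^(93.3/10) + 10^(94.3/10) + 10^(89.2/10) + 10^(93.7/10)) = 10·log₁₀(8005000000) = 99.0 dB SPL.

99.0 dB SPL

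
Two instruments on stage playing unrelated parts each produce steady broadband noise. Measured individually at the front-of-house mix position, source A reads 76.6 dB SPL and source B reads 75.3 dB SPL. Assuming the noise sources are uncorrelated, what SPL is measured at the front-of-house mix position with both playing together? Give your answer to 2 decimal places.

Add the sources as powers (linear), then convert back to dB:
L_total = 10·log₁₀(10^(76.6/10) + 10^(75.3/10)) = 10·log₁₀(79590000) = 79.01 dB SPL.

79.01 dB SPL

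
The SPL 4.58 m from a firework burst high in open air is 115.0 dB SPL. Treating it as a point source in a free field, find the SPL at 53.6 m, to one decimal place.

93.6 dB SPL

Free-field point source: level drops by 20·log₁₀ of the distance ratio.
ΔL = −20·log₁₀(53.6/4.58) = -21.37 dB, so L₂ = 115.0 + (-21.37) = 93.6 dB SPL.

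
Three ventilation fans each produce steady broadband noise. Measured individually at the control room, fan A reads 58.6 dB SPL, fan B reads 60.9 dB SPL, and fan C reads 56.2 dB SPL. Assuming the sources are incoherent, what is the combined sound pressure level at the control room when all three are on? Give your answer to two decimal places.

Add the sources as powers (linear), then convert back to dB:
L_total = 10·log₁₀(10^(58.6/10) + 10^(60.9/10) + 10^(56.2/10)) = 10·log₁₀(2372000) = 63.75 dB SPL.

63.75 dB SPL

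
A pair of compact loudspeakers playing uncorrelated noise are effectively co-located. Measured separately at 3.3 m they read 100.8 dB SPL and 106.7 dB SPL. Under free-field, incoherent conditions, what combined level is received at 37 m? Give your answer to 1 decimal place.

Combined at 3.3 m: 10·log₁₀(10^(100.8/10)+10^(106.7/10)) = 107.69 dB SPL.
Then apply −20·log₁₀(37/3.3) = -20.99 dB → 86.7 dB SPL.

86.7 dB SPL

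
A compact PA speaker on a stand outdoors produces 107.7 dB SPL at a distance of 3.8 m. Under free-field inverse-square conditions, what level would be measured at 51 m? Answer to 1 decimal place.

85.1 dB SPL

For a point source in a free field, ΔL = −20·log₁₀(d₂/d₁).
ΔL = −20·log₁₀(51/3.8) = -22.56 dB, so L₂ = 107.7 + (-22.56) = 85.1 dB SPL.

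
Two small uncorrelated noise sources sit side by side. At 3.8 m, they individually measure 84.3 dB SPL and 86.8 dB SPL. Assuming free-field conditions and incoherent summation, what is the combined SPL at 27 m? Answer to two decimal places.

71.71 dB SPL

Combined at 3.8 m: 10·log₁₀(10^(84.3/10)+10^(86.8/10)) = 88.738 dB SPL.
Then apply −20·log₁₀(27/3.8) = -17.032 dB → 71.71 dB SPL.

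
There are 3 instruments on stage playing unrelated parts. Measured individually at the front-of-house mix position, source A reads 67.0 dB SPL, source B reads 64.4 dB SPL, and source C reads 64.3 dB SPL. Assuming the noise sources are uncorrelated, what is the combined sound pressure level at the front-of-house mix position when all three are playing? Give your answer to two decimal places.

Add the sources as powers (linear), then convert back to dB:
L_total = 10·log₁₀(10^(67.0/10) + 10^(64.4/10) + 10^(64.3/10)) = 10·log₁₀(10460000) = 70.19 dB SPL.

70.19 dB SPL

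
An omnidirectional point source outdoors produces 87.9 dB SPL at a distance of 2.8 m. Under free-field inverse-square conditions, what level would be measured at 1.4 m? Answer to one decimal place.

Inverse-square spreading gives ΔL = −20·log₁₀(d₂/d₁).
ΔL = −20·log₁₀(1.4/2.8) = 6.02 dB, so L₂ = 87.9 + (6.02) = 93.9 dB SPL.

93.9 dB SPL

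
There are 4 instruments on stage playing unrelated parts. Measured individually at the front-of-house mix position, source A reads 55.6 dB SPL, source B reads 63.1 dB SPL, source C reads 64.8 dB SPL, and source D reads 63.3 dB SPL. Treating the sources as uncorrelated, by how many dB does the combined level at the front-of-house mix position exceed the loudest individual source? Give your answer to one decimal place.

4.0 dB

Incoherent sources sum as intensities:
L_total = 10·log₁₀(10^(55.6/10) + 10^(63.1/10) + 10^(64.8/10) + 10^(63.3/10)) = 68.79 dB SPL.
Excess over the loudest (64.8 dB): 68.79 − 64.8 = 4.0 dB.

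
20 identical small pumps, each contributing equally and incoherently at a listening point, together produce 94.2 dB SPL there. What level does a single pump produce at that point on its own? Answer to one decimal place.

20 equal incoherent sources add 10·log₁₀(20) = 13.01 dB over one source.
L_one = 94.2 − 13.01 = 81.2 dB SPL.

81.2 dB SPL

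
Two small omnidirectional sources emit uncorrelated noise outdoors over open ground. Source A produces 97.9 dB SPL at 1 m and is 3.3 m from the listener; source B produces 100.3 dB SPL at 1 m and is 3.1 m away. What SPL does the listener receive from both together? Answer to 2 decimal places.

At the listener: L_A = 97.9 − 20·log₁₀(3.3) = 87.530 dB; L_B = 100.3 − 20·log₁₀(3.1) = 90.473 dB.
Combined: 10·log₁₀(10^(87.530/10)+10^(90.473/10)) = 92.26 dB SPL.

92.26 dB SPL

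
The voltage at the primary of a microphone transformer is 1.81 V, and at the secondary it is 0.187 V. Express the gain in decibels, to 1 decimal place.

Voltage is an amplitude quantity, so gain = 20·log₁₀(V_out/V_in).
20·log₁₀(0.187/1.81) = 20·log₁₀(0.1033) = -19.7 dB.

-19.7 dB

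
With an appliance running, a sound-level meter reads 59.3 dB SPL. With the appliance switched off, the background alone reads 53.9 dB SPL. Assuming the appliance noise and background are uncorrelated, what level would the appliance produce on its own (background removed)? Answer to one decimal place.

Subtract intensities: L_src = 10·log₁₀(10^(L_total/10) − 10^(L_bg/10)).
L_src = 10·log₁₀(10^(59.3/10) − 10^(53.9/10)) = 10·log₁₀(605700) = 57.8 dB SPL.

57.8 dB SPL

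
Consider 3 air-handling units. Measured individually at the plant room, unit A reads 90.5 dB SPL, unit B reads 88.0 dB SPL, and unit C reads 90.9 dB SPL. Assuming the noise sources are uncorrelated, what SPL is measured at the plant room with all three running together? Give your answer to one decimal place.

Incoherent sources sum as intensities:
L_total = 10·log₁₀(10^(90.5/10) + 10^(88.0/10) + 10^(90.9/10)) = 10·log₁₀(2983000000) = 94.7 dB SPL.

94.7 dB SPL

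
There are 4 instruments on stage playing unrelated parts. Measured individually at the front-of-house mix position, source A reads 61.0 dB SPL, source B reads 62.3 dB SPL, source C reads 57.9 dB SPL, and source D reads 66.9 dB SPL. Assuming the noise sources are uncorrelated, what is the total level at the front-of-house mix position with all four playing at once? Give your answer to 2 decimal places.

69.28 dB SPL

Incoherent sources sum as intensities:
L_total = 10·log₁₀(10^(61.0/10) + 10^(62.3/10) + 10^(57.9/10) + 10^(66.9/10)) = 10·log₁₀(8472000) = 69.28 dB SPL.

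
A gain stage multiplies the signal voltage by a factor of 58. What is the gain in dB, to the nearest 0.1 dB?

Voltage is an amplitude quantity, so gain = 20·log₁₀(V_out/V_in).
20·log₁₀(58) = 35.3 dB.

35.3 dB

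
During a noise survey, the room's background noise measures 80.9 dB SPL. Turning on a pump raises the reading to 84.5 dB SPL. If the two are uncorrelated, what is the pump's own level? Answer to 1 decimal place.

82.0 dB SPL

Subtract intensities: L_src = 10·log₁₀(10^(L_total/10) − 10^(L_bg/10)).
L_src = 10·log₁₀(10^(84.5/10) − 10^(80.9/10)) = 10·log₁₀(158800000) = 82.0 dB SPL.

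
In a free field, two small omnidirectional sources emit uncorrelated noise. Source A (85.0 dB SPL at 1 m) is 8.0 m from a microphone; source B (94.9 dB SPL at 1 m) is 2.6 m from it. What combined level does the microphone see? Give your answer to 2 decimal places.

86.65 dB SPL

At the listener: L_A = 85.0 − 20·log₁₀(8.0) = 66.938 dB; L_B = 94.9 − 20·log₁₀(2.6) = 86.601 dB.
Combined: 10·log₁₀(10^(66.938/10)+10^(86.601/10)) = 86.65 dB SPL.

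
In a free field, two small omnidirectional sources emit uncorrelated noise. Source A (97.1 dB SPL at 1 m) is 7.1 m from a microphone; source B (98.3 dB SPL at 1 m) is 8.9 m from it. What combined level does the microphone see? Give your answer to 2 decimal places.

82.72 dB SPL

At the listener: L_A = 97.1 − 20·log₁₀(7.1) = 80.075 dB; L_B = 98.3 − 20·log₁₀(8.9) = 79.312 dB.
Combined: 10·log₁₀(10^(80.075/10)+10^(79.312/10)) = 82.72 dB SPL.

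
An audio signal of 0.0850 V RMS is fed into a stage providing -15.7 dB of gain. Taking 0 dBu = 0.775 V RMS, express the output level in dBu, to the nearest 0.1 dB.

Input level: 20·log₁₀(0.0850/0.775) = -19.20 dBu.
Output: -19.20 − 15.7 = -34.9 dBu.

-34.9 dBu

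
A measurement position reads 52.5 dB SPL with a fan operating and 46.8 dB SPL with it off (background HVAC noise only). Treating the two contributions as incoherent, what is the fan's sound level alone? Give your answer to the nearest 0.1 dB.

Background correction is a power subtraction:
L_src = 10·log₁₀(10^(52.5/10) − 10^(46.8/10)) = 10·log₁₀(130000) = 51.1 dB SPL.

51.1 dB SPL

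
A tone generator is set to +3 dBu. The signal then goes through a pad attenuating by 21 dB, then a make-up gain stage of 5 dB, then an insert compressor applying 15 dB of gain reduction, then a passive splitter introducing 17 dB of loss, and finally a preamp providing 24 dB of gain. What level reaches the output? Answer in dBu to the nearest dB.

-21 dBu

In dB, series stages simply add:
+3 − 21 + 5 − 15 − 17 + 24 = -21 dBu.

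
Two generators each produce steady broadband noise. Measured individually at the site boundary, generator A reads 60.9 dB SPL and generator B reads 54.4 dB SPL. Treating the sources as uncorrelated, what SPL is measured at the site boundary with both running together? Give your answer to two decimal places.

61.78 dB SPL

Uncorrelated sources add in intensity (power), not in dB.
L_total = 10·log₁₀(10^(60.9/10) + 10^(54.4/10)) = 10·log₁₀(1506000) = 61.78 dB SPL.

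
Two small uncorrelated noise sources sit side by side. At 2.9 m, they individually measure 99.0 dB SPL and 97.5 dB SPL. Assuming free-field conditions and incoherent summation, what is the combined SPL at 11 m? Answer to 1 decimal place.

Combined at 2.9 m: 10·log₁₀(10^(99.0/10)+10^(97.5/10)) = 101.32 dB SPL.
Then apply −20·log₁₀(11/2.9) = -11.58 dB → 89.7 dB SPL.

89.7 dB SPL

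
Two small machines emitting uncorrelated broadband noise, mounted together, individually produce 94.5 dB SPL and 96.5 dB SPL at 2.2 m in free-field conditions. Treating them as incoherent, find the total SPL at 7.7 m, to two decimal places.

Combined at 2.2 m: 10·log₁₀(10^(94.5/10)+10^(96.5/10)) = 98.624 dB SPL.
Then apply −20·log₁₀(7.7/2.2) = -10.881 dB → 87.74 dB SPL.

87.74 dB SPL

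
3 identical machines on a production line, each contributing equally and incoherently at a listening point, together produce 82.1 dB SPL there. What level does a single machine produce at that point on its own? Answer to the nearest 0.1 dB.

77.3 dB SPL

3 equal incoherent sources add 10·log₁₀(3) = 4.77 dB over one source.
L_one = 82.1 − 4.77 = 77.3 dB SPL.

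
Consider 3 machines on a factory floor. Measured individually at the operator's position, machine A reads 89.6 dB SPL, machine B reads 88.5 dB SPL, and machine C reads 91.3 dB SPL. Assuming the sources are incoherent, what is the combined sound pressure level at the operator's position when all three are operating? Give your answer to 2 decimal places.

Incoherent sources sum as intensities:
L_total = 10·log₁₀(10^(89.6/10) + 10^(88.5/10) + 10^(91.3/10)) = 10·log₁₀(2969000000) = 94.73 dB SPL.

94.73 dB SPL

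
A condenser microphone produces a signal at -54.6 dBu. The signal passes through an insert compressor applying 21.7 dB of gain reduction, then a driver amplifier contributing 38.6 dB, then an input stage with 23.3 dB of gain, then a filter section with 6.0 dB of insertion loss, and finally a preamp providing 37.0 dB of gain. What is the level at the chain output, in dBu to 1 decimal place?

Cascaded gains and losses add directly in dB.
-54.6 − 21.7 + 38.6 + 23.3 − 6.0 + 37.0 = +16.6 dBu.

+16.6 dBu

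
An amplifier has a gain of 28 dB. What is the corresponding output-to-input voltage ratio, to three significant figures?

Voltage ratio = 10^(dB/20).
10^(28/20) = 10^(1.400) = 25.1.

25.1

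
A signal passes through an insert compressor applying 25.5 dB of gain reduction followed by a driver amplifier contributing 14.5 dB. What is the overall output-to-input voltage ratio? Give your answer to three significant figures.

Net gain = (−25.5) + 14.5 = -11.0 dB.
Voltage ratio = 10^(-11.0/20) = 0.282.

0.282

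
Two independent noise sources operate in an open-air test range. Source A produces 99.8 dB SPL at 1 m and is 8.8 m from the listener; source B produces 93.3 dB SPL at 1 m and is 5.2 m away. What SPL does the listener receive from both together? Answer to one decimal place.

At the listener: L_A = 99.8 − 20·log₁₀(8.8) = 80.91 dB; L_B = 93.3 − 20·log₁₀(5.2) = 78.98 dB.
Combined: 10·log₁₀(10^(80.91/10)+10^(78.98/10)) = 83.1 dB SPL.

83.1 dB SPL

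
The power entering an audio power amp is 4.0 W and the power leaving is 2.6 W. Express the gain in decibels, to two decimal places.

Power is a power quantity, so gain = 10·log₁₀(P_out/P_in).
10·log₁₀(2.6/4.0) = 10·log₁₀(0.6500) = -1.87 dB.

-1.87 dB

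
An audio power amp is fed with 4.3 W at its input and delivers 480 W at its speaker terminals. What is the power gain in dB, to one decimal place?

20.5 dB

Power ratio → dB uses the 10·log₁₀ form:
10·log₁₀(480/4.3) = 10·log₁₀(111.6) = 20.5 dB.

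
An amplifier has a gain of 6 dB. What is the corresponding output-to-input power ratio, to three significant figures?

Power ratio = 10^(dB/10).
10^(6/10) = 10^(0.6000) = 3.98.

3.98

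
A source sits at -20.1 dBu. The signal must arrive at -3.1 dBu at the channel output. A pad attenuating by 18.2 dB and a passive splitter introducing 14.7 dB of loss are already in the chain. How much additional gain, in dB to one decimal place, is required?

The required make-up gain is the shortfall in the dB sum.
G = -3.1 − (-20.1) + 18.2 + 14.7 = 49.9 dB.

49.9 dB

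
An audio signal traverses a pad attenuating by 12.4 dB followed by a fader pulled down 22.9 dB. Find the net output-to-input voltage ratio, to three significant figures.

0.0172

Net gain = (−12.4) + (−22.9) = -35.3 dB.
Voltage ratio = 10^(-35.3/20) = 0.0172.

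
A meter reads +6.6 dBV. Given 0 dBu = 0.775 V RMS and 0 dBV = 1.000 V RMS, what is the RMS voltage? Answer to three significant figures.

V = 1.000 V × 10^(+6.6/20).
= 1.000 × 2.138 = 2.14 V.

2.14 V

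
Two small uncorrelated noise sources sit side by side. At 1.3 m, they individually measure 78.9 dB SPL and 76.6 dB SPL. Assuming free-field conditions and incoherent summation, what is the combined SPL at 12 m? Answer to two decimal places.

61.61 dB SPL

Combined at 1.3 m: 10·log₁₀(10^(78.9/10)+10^(76.6/10)) = 80.911 dB SPL.
Then apply −20·log₁₀(12/1.3) = -19.305 dB → 61.61 dB SPL.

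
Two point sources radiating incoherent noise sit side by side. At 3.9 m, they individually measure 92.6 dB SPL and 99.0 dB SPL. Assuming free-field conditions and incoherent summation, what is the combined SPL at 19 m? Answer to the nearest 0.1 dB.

86.1 dB SPL

Combined at 3.9 m: 10·log₁₀(10^(92.6/10)+10^(99.0/10)) = 99.90 dB SPL.
Then apply −20·log₁₀(19/3.9) = -13.75 dB → 86.1 dB SPL.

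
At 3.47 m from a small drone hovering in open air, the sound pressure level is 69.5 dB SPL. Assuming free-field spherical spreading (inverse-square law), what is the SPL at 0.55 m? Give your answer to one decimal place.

85.5 dB SPL

Free-field point source: level drops by 20·log₁₀ of the distance ratio.
ΔL = −20·log₁₀(0.55/3.47) = 16.00 dB, so L₂ = 69.5 + (16.00) = 85.5 dB SPL.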